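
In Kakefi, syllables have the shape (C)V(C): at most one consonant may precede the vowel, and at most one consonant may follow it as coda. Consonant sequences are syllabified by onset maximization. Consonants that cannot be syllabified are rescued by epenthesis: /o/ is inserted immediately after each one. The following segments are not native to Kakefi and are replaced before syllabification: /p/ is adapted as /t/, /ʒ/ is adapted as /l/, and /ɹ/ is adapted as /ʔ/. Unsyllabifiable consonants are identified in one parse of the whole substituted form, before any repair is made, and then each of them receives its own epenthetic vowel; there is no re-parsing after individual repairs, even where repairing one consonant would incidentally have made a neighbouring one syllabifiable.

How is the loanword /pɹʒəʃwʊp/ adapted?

toʔoləʃwʊt

Substitution: /p/ → /t/, /ɹ/ → /ʔ/, /ʒ/ → /l/, giving /tʔləʃwʊt/.
Under (C)V(C), the unsyllabifiable consonants are /t/, /ʔ/ (at most one coda consonant is licensed; onsets are limited to one consonant).
Inserting the epenthetic vowel yields /t/ → /to/, /ʔ/ → /ʔo/.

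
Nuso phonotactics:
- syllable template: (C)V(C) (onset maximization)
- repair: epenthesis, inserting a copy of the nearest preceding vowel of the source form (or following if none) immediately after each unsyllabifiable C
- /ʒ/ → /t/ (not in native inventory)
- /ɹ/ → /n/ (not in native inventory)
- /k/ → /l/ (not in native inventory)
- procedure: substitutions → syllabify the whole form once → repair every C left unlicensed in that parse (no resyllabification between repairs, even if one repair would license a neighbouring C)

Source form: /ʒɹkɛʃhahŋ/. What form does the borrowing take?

Substitution: /ʒ/ → /t/, /ɹ/ → /n/, /k/ → /l/, giving /tnlɛʃhahŋ/.
Under (C)V(C), the unsyllabifiable consonants are /t/, /n/, /ŋ/ (at most one coda consonant is licensed; onsets are limited to one consonant).
Inserting the epenthetic vowel yields /t/ → /tɛ/, /n/ → /nɛ/, /ŋ/ → /ŋa/.

tɛnɛlɛʃhahŋa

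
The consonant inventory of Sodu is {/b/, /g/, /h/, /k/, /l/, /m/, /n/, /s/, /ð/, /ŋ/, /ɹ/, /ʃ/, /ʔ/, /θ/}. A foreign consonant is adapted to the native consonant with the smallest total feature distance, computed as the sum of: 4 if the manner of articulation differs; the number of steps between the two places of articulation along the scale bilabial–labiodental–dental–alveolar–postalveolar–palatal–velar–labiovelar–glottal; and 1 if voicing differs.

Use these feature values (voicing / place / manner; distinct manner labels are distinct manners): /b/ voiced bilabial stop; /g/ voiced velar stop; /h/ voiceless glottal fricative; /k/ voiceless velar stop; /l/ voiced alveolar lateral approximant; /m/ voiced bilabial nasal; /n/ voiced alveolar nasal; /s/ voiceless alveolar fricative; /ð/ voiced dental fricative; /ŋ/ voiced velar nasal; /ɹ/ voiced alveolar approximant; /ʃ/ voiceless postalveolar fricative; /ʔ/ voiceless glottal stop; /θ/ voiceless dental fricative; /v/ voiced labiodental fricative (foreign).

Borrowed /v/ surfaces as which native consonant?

ð

/ð/ is closest: same manner (fricative), place distance 1 (labiodental→dental), same voicing; total 1. Next closest is /θ/ at distance 2.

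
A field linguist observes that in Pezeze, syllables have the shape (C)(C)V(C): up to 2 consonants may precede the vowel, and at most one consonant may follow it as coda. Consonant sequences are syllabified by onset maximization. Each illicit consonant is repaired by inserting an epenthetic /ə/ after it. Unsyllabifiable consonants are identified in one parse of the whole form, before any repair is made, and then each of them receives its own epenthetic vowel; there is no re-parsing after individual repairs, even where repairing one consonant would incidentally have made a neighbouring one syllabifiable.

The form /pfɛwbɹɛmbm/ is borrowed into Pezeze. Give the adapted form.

pfɛwbɹɛmbəmə

The consonants /b/, /m/ cannot be parsed into a legal (C)(C)V(C) syllable (at most one coda consonant is licensed; onsets may contain at most 2 consonants).
Epenthesis after each stranded consonant: /b/ → /bə/, /m/ → /mə/.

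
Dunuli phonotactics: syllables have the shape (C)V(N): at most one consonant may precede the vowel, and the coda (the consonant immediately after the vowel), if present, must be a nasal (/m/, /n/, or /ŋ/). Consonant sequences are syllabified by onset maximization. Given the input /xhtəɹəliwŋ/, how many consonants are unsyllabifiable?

4

Under (C)V(N), the unsyllabifiable consonants are /x/, /h/, /w/, /ŋ/ (only a nasal (/m/, /n/, or /ŋ/) is licensed in coda position; onsets are limited to one consonant).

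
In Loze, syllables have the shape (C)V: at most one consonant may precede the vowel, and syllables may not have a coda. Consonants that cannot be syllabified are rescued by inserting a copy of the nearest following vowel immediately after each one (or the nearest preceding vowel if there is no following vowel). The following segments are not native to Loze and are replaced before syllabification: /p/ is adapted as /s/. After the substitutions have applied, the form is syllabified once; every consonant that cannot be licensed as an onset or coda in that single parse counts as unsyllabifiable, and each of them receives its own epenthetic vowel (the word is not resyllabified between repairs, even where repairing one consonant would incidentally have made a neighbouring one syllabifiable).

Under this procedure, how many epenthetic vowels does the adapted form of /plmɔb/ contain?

3

After substitution the input is /slmɔb/.
The unsyllabifiable consonants are /s/, /l/, /b/; each receives one epenthetic vowel.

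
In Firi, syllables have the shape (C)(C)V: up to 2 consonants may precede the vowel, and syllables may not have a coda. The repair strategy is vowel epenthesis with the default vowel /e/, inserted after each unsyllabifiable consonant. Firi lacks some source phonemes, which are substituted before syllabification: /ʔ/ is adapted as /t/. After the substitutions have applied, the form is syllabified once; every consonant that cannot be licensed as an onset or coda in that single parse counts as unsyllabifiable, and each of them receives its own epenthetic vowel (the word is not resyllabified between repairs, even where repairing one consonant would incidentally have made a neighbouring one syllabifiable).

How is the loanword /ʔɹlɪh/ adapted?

Substitution: /ʔ/ → /t/, giving /tɹlɪh/.
Under (C)(C)V, the unsyllabifiable consonants are /t/, /h/ (no codas are permitted; onsets may contain at most 2 consonants).
Inserting the epenthetic vowel yields /t/ → /te/, /h/ → /he/.

teɹlɪhe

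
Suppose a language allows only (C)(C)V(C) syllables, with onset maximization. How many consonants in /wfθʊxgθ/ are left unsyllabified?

Under (C)(C)V(C), the unsyllabifiable consonants are /w/, /g/, /θ/ (at most one coda consonant is licensed; onsets may contain at most 2 consonants).

3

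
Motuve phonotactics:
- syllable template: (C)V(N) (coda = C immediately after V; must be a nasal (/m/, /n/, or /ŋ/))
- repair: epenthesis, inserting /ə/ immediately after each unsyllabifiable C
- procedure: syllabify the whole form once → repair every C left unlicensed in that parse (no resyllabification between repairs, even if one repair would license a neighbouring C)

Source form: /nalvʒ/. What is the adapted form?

The consonants /l/, /v/, /ʒ/ cannot be parsed into a legal (C)V(N) syllable (only a nasal (/m/, /n/, or /ŋ/) is licensed in coda position; onsets are limited to one consonant).
Inserting the epenthetic vowel yields /l/ → /lə/, /v/ → /və/, /ʒ/ → /ʒə/.

naləvəʒə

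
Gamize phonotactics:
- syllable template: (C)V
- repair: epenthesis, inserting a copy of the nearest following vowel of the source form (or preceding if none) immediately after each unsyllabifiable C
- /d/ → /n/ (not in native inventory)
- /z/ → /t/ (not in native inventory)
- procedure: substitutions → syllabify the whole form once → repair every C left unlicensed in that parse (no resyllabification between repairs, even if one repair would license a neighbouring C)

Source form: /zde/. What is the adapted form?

Substitution: /z/ → /t/, /d/ → /n/, giving /tne/.
The consonants /t/ cannot be parsed into a legal (C)V syllable (no codas are permitted; onsets are limited to one consonant).
Each unlicensed consonant becomes the onset of a new syllable: /t/ → /te/.

tene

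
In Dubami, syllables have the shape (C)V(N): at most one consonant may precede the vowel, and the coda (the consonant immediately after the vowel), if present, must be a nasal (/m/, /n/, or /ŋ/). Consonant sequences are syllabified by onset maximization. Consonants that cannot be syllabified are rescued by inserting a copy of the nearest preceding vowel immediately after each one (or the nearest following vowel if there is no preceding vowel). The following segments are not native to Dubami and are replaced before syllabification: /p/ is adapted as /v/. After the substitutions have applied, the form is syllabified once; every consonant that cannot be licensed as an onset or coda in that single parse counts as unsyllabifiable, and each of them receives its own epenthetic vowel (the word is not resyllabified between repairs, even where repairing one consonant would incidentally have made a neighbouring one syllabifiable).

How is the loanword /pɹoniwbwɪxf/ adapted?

voɹoniwibiwɪxɪfɪ

Substitution: /p/ → /v/, giving /vɹoniwbwɪxf/.
The consonants /v/, /w/, /b/, /x/, /f/ cannot be parsed into a legal (C)V(N) syllable (only a nasal (/m/, /n/, or /ŋ/) is licensed in coda position; onsets are limited to one consonant).
Each unlicensed consonant becomes the onset of a new syllable: /v/ → /vo/, /w/ → /wi/, /b/ → /bi/, /x/ → /xɪ/, /f/ → /fɪ/.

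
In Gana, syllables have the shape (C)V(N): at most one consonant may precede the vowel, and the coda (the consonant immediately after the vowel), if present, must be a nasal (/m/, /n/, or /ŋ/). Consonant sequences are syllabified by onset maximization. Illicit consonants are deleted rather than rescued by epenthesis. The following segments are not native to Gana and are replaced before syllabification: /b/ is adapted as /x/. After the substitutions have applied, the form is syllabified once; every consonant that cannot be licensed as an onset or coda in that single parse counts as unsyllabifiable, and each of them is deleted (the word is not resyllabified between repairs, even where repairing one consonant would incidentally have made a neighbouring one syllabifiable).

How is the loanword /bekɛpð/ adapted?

Substitution: /b/ → /x/, giving /xekɛpð/.
The consonants /p/, /ð/ cannot be parsed into a legal (C)V(N) syllable (only a nasal (/m/, /n/, or /ŋ/) is licensed in coda position; onsets are limited to one consonant).
Deletion applies to /p/, /ð/.

xekɛ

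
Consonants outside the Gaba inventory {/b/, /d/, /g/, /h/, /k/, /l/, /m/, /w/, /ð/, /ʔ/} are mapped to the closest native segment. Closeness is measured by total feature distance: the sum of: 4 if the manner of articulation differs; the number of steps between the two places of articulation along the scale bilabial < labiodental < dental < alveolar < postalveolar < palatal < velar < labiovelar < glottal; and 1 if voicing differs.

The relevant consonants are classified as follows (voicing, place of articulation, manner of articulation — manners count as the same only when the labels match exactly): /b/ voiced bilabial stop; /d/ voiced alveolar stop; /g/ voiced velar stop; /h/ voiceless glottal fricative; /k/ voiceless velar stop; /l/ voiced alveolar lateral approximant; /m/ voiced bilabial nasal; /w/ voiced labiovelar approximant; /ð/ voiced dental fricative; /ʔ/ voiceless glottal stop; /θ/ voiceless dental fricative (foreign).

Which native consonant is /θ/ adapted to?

ð

/ð/ is closest: same manner (fricative), place distance 0 (dental→dental), voicing differs (+1); total 1. Next closest is /d/ at distance 6.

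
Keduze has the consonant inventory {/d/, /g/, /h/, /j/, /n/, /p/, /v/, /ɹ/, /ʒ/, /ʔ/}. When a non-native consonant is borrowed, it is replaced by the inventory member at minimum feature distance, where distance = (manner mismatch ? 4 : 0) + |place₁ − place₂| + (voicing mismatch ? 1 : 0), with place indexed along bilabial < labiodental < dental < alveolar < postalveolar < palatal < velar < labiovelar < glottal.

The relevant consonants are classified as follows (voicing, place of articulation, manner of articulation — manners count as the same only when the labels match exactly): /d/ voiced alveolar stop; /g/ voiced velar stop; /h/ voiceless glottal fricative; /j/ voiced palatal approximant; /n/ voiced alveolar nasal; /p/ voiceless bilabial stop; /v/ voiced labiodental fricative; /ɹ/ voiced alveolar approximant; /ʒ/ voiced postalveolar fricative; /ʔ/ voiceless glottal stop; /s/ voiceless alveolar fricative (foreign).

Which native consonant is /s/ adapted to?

ʒ

/ʒ/ is closest: same manner (fricative), place distance 1 (alveolar→postalveolar), voicing differs (+1); total 2. Next closest is /v/ at distance 3.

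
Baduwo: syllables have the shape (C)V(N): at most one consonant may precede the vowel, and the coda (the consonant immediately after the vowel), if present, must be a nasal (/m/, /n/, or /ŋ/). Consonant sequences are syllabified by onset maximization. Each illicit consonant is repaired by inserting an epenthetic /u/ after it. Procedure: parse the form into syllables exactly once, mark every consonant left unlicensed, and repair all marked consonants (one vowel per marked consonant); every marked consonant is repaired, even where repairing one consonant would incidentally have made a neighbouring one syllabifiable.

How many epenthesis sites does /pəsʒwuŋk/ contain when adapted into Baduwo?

3

The unsyllabifiable consonants are /s/, /ʒ/, /k/; each receives one epenthetic vowel.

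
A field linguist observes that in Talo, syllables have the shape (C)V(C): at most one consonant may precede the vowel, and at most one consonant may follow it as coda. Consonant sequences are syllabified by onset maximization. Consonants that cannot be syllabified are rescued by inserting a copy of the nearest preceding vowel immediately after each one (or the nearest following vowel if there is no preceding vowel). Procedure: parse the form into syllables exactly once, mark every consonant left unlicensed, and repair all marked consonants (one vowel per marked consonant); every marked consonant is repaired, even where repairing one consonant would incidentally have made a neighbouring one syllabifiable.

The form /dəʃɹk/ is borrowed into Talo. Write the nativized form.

Under (C)V(C), the unsyllabifiable consonants are /ɹ/, /k/ (at most one coda consonant is licensed; onsets are limited to one consonant).
Inserting the epenthetic vowel yields /ɹ/ → /ɹə/, /k/ → /kə/.

dəʃɹəkə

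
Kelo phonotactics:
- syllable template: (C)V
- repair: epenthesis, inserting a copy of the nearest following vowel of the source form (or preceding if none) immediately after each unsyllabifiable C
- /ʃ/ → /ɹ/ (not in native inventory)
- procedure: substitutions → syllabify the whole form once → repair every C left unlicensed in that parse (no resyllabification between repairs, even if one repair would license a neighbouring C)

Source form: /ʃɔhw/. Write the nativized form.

ɹɔhɔwɔ

Substitution: /ʃ/ → /ɹ/, giving /ɹɔhw/.
Under (C)V, the unsyllabifiable consonants are /h/, /w/ (no codas are permitted; onsets are limited to one consonant).
Inserting the epenthetic vowel yields /h/ → /hɔ/, /w/ → /wɔ/.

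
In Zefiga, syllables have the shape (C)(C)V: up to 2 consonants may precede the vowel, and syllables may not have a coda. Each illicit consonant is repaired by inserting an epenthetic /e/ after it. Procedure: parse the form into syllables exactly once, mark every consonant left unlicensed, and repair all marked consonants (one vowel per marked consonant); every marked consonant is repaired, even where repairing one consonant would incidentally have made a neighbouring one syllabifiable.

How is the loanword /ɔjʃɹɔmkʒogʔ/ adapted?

Syllabifying with onset maximization leaves /j/, /m/, /g/, /ʔ/ stranded (no codas are permitted; onsets may contain at most 2 consonants).
Each unlicensed consonant becomes the onset of a new syllable: /j/ → /je/, /m/ → /me/, /g/ → /ge/, /ʔ/ → /ʔe/.

ɔjeʃɹɔmekʒogeʔe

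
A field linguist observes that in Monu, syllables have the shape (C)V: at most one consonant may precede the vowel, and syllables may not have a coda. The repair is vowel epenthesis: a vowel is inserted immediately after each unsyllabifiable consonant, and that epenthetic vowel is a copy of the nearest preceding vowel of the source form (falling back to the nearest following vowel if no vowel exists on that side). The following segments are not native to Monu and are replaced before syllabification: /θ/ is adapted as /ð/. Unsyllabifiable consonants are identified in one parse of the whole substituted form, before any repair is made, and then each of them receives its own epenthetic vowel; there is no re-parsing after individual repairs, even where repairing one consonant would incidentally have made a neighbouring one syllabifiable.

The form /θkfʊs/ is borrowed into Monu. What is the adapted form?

Substitution: /θ/ → /ð/, giving /ðkfʊs/.
Under (C)V, the unsyllabifiable consonants are /ð/, /k/, /s/ (no codas are permitted; onsets are limited to one consonant).
Epenthesis after each stranded consonant: /ð/ → /ðʊ/, /k/ → /kʊ/, /s/ → /sʊ/.

ðʊkʊfʊsʊ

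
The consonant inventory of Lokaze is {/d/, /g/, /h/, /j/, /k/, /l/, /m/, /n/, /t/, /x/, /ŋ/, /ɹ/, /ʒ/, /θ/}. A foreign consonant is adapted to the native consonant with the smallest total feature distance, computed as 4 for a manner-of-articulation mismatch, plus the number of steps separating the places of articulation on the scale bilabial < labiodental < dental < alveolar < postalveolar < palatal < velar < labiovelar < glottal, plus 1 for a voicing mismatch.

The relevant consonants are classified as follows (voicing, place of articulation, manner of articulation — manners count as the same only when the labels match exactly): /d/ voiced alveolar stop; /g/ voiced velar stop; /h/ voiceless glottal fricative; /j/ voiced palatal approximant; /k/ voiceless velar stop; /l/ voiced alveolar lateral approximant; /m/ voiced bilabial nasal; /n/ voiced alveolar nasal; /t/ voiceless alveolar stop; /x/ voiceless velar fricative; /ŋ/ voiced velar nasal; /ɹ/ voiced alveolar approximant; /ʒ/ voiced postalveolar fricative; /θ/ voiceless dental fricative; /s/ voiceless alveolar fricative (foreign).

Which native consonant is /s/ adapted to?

/θ/ is closest: same manner (fricative), place distance 1 (alveolar→dental), same voicing; total 1. Next closest is /ʒ/ at distance 2.

θ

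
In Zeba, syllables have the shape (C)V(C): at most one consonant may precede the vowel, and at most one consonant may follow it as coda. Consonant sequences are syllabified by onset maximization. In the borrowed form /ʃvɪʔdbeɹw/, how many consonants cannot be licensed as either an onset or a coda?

Syllabifying with onset maximization leaves /ʃ/, /d/, /w/ stranded (at most one coda consonant is licensed; onsets are limited to one consonant).

3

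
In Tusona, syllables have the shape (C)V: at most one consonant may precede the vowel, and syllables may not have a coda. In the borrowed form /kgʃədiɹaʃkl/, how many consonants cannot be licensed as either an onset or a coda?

Syllabifying with onset maximization leaves /k/, /g/, /ʃ/, /k/, /l/ stranded (no codas are permitted; onsets are limited to one consonant).

5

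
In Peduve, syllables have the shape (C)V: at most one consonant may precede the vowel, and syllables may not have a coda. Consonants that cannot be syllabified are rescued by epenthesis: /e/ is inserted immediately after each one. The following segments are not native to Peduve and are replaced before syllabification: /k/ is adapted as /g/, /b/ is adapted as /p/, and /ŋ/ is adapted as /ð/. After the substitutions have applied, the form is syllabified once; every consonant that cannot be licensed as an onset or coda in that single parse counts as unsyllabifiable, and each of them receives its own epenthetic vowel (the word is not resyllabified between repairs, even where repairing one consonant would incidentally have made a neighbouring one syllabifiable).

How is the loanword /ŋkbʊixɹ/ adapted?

ðegepʊixeɹe

Substitution: /ŋ/ → /ð/, /k/ → /g/, /b/ → /p/, giving /ðgpʊixɹ/.
Syllabifying with onset maximization leaves /ð/, /g/, /x/, /ɹ/ stranded (no codas are permitted; onsets are limited to one consonant).
Inserting the epenthetic vowel yields /ð/ → /ðe/, /g/ → /ge/, /x/ → /xe/, /ɹ/ → /ɹe/.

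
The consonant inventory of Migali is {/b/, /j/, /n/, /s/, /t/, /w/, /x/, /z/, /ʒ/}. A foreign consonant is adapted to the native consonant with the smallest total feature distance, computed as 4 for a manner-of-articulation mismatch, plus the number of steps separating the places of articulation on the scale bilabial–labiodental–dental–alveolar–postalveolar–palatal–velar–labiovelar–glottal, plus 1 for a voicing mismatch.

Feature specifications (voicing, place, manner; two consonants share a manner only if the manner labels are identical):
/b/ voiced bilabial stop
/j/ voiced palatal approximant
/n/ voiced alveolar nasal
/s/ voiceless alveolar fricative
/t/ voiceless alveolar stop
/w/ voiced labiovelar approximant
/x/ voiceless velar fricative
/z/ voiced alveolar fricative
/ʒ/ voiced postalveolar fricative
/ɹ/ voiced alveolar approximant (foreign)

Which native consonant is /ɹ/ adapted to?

/j/ is closest: same manner (approximant), place distance 2 (alveolar→palatal), same voicing; total 2. Next closest is /n/ at distance 4.

j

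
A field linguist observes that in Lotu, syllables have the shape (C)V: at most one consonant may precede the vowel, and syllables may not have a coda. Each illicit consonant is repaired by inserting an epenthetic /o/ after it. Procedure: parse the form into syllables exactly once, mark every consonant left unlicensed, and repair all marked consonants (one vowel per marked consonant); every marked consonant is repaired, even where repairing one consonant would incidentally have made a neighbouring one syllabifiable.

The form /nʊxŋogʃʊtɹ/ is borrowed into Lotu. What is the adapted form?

nʊxoŋogoʃʊtoɹo

Under (C)V, the unsyllabifiable consonants are /x/, /g/, /t/, /ɹ/ (no codas are permitted; onsets are limited to one consonant).
Each unlicensed consonant becomes the onset of a new syllable: /x/ → /xo/, /g/ → /go/, /t/ → /to/, /ɹ/ → /ɹo/.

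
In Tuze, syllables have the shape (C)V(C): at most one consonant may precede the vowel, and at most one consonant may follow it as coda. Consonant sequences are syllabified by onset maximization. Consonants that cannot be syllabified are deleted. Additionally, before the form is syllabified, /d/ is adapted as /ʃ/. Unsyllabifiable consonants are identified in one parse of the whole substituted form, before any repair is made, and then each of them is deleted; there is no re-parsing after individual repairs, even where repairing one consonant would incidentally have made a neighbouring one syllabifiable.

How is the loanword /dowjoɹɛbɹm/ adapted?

Substitution: /d/ → /ʃ/, giving /ʃowjoɹɛbɹm/.
Syllabifying with onset maximization leaves /ɹ/, /m/ stranded (at most one coda consonant is licensed; onsets are limited to one consonant).
Deleting the stranded consonants removes /ɹ/, /m/.

ʃowjoɹɛb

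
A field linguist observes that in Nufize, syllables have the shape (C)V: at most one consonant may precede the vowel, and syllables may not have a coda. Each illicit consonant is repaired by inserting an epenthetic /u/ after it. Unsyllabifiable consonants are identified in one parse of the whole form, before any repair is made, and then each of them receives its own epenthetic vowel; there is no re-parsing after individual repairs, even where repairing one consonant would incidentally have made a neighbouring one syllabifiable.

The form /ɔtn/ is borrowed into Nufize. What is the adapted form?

ɔtunu

Syllabifying with onset maximization leaves /t/, /n/ stranded (no codas are permitted; onsets are limited to one consonant).
Each unlicensed consonant becomes the onset of a new syllable: /t/ → /tu/, /n/ → /nu/.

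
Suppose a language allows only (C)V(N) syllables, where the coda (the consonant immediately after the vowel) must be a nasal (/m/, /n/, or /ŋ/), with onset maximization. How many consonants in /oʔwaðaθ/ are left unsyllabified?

Under (C)V(N), the unsyllabifiable consonants are /ʔ/, /θ/ (only a nasal (/m/, /n/, or /ŋ/) is licensed in coda position; onsets are limited to one consonant).

2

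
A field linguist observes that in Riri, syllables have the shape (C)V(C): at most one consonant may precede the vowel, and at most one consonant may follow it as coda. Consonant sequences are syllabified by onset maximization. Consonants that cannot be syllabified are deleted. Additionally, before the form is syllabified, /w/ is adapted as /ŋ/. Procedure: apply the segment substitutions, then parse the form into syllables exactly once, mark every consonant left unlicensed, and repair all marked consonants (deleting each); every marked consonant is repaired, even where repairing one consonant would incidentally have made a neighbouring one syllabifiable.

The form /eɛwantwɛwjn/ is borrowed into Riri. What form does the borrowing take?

Substitution: /w/ → /ŋ/, giving /eɛŋantŋɛŋjn/.
The consonants /t/, /j/, /n/ cannot be parsed into a legal (C)V(C) syllable (at most one coda consonant is licensed; onsets are limited to one consonant).
Deleting the stranded consonants removes /t/, /j/, /n/.

eɛŋanŋɛŋ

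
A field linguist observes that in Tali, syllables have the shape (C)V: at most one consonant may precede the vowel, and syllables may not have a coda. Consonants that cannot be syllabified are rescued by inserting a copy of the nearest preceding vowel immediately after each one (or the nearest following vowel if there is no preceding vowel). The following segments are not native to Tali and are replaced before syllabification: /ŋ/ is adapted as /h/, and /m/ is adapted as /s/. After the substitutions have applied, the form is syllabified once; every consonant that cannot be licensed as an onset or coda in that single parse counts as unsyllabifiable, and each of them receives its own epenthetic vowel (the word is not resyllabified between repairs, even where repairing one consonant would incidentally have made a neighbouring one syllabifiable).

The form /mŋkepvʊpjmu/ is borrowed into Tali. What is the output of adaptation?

sehekepevʊpʊjʊsu

Substitution: /m/ → /s/, /ŋ/ → /h/, giving /shkepvʊpjsu/.
Under (C)V, the unsyllabifiable consonants are /s/, /h/, /p/, /p/, /j/ (no codas are permitted; onsets are limited to one consonant).
Each unlicensed consonant becomes the onset of a new syllable: /s/ → /se/, /h/ → /he/, /p/ → /pe/, /p/ → /pʊ/, /j/ → /jʊ/.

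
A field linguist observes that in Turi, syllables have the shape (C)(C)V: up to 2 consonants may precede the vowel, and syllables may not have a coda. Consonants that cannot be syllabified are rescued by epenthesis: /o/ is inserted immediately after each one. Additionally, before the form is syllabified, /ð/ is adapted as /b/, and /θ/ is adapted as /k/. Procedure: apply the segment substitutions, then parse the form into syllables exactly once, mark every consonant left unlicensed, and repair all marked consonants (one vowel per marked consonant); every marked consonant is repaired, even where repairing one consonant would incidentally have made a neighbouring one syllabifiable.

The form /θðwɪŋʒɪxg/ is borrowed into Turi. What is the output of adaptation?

kobwɪŋʒɪxogo

Substitution: /θ/ → /k/, /ð/ → /b/, giving /kbwɪŋʒɪxg/.
Under (C)(C)V, the unsyllabifiable consonants are /k/, /x/, /g/ (no codas are permitted; onsets may contain at most 2 consonants).
Inserting the epenthetic vowel yields /k/ → /ko/, /x/ → /xo/, /g/ → /go/.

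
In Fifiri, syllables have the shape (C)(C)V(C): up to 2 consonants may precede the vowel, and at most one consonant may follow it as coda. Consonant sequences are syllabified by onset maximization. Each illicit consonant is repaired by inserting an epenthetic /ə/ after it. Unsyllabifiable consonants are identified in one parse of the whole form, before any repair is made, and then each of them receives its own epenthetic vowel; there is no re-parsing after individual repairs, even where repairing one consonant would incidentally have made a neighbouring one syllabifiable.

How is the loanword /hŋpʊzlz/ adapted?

həŋpʊzləzə

Under (C)(C)V(C), the unsyllabifiable consonants are /h/, /l/, /z/ (at most one coda consonant is licensed; onsets may contain at most 2 consonants).
Inserting the epenthetic vowel yields /h/ → /hə/, /l/ → /lə/, /z/ → /zə/.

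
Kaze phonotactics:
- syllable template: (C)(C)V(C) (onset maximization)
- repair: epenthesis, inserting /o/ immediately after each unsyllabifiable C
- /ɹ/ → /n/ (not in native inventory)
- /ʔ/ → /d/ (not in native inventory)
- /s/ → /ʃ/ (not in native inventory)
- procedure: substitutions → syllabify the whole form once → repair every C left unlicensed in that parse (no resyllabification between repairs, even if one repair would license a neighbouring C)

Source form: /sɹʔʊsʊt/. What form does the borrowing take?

ʃondʊʃʊt

Substitution: /s/ → /ʃ/, /ɹ/ → /n/, /ʔ/ → /d/, giving /ʃndʊʃʊt/.
Under (C)(C)V(C), the unsyllabifiable consonants are /ʃ/ (at most one coda consonant is licensed; onsets may contain at most 2 consonants).
Inserting the epenthetic vowel yields /ʃ/ → /ʃo/.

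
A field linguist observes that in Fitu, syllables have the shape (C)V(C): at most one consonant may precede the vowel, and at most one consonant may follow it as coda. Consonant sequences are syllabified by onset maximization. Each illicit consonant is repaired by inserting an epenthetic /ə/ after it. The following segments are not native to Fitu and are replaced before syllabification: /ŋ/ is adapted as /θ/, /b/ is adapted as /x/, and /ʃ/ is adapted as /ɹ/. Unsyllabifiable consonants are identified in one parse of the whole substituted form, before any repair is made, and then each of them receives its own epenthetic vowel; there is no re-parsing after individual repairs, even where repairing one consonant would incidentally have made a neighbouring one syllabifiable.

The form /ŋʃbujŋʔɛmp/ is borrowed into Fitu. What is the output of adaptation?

Substitution: /ŋ/ → /θ/, /ʃ/ → /ɹ/, /b/ → /x/, giving /θɹxujθʔɛmp/.
The consonants /θ/, /ɹ/, /θ/, /p/ cannot be parsed into a legal (C)V(C) syllable (at most one coda consonant is licensed; onsets are limited to one consonant).
Inserting the epenthetic vowel yields /θ/ → /θə/, /ɹ/ → /ɹə/, /θ/ → /θə/, /p/ → /pə/.

θəɹəxujθəʔɛmpə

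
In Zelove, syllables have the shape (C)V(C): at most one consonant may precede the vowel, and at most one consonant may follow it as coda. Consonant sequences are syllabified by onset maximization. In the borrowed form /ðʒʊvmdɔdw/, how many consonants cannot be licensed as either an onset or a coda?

The consonants /ð/, /m/, /w/ cannot be parsed into a legal (C)V(C) syllable (at most one coda consonant is licensed; onsets are limited to one consonant).

3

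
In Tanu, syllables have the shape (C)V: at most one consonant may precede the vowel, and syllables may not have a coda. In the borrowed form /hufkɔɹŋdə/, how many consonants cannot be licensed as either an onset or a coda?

Syllabifying with onset maximization leaves /f/, /ɹ/, /ŋ/ stranded (no codas are permitted; onsets are limited to one consonant).

3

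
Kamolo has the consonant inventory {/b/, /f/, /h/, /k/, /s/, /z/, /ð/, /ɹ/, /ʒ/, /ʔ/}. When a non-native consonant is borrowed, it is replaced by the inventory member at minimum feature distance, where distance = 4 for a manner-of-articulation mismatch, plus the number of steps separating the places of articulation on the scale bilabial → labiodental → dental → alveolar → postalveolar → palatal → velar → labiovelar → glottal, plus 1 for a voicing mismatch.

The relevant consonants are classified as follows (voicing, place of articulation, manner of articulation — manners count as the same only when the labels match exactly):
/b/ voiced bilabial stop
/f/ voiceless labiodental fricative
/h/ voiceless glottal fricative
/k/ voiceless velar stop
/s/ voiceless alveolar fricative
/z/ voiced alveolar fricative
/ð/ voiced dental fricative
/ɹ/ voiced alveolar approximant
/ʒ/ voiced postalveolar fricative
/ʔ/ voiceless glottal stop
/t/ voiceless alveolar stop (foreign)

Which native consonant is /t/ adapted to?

/k/ is closest: same manner (stop), place distance 3 (alveolar→velar), same voicing; total 3. Next closest is /b/ at distance 4.

k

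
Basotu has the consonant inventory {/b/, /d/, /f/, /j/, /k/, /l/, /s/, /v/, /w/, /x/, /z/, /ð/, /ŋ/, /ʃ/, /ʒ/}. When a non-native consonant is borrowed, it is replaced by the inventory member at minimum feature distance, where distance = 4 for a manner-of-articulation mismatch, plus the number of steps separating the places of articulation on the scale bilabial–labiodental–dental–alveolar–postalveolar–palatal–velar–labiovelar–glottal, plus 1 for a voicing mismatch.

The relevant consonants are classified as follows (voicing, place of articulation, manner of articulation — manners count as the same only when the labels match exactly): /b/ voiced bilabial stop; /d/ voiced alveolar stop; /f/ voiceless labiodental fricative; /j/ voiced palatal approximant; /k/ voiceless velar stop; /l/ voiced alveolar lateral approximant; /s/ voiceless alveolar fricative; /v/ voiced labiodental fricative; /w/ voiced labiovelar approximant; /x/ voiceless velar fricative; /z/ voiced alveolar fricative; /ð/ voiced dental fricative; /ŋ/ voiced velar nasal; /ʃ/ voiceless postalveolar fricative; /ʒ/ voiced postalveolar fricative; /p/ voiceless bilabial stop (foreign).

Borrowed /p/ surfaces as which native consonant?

/b/ is closest: same manner (stop), place distance 0 (bilabial→bilabial), voicing differs (+1); total 1. Next closest is /d/ at distance 4.

b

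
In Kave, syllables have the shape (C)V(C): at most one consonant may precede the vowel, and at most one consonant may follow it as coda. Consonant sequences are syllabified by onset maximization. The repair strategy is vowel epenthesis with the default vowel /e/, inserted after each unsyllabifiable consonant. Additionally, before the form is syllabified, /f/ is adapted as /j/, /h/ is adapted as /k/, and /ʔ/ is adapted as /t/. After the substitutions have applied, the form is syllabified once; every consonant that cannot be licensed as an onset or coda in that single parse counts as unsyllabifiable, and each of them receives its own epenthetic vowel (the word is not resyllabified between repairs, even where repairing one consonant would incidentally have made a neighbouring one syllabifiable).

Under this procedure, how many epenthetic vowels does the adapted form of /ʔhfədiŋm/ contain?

3

After substitution the input is /tkjədiŋm/.
The unsyllabifiable consonants are /t/, /k/, /m/; each receives one epenthetic vowel.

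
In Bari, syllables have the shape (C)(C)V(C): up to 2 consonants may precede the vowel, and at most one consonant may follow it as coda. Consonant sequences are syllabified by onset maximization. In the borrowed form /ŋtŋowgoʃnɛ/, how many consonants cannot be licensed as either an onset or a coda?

1

Under (C)(C)V(C), the unsyllabifiable consonants are /ŋ/ (at most one coda consonant is licensed; onsets may contain at most 2 consonants).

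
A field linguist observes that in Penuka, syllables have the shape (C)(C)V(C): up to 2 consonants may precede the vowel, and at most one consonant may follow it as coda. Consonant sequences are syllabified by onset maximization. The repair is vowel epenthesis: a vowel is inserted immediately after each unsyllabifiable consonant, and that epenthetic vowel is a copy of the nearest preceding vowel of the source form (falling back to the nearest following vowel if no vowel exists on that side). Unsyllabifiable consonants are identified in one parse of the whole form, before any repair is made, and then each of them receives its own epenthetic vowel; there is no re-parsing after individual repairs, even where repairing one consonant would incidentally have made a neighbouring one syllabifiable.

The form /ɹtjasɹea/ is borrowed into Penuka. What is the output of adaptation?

ɹatjasɹea

Under (C)(C)V(C), the unsyllabifiable consonants are /ɹ/ (at most one coda consonant is licensed; onsets may contain at most 2 consonants).
Inserting the epenthetic vowel yields /ɹ/ → /ɹa/.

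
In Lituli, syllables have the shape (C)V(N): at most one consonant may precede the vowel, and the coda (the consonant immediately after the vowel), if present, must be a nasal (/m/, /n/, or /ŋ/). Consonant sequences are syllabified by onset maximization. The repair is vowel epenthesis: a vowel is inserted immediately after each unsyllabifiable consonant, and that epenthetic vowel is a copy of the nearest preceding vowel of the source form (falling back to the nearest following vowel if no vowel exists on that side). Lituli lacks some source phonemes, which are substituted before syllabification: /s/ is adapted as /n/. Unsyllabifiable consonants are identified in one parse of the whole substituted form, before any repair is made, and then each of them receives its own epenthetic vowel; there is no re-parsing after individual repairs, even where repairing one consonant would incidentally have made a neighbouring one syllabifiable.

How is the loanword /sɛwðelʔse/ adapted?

nɛwɛðeleʔene

Substitution: /s/ → /n/, giving /nɛwðelʔne/.
Syllabifying with onset maximization leaves /w/, /l/, /ʔ/ stranded (only a nasal (/m/, /n/, or /ŋ/) is licensed in coda position; onsets are limited to one consonant).
Epenthesis after each stranded consonant: /w/ → /wɛ/, /l/ → /le/, /ʔ/ → /ʔe/.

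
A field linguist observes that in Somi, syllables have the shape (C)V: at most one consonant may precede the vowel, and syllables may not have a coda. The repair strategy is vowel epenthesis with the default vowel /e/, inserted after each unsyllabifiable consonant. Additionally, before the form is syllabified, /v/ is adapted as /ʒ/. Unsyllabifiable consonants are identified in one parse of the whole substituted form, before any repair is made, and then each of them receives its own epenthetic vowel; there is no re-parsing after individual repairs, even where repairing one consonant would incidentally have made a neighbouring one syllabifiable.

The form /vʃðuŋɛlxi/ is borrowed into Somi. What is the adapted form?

Substitution: /v/ → /ʒ/, giving /ʒʃðuŋɛlxi/.
The consonants /ʒ/, /ʃ/, /l/ cannot be parsed into a legal (C)V syllable (no codas are permitted; onsets are limited to one consonant).
Each unlicensed consonant becomes the onset of a new syllable: /ʒ/ → /ʒe/, /ʃ/ → /ʃe/, /l/ → /le/.

ʒeʃeðuŋɛlexi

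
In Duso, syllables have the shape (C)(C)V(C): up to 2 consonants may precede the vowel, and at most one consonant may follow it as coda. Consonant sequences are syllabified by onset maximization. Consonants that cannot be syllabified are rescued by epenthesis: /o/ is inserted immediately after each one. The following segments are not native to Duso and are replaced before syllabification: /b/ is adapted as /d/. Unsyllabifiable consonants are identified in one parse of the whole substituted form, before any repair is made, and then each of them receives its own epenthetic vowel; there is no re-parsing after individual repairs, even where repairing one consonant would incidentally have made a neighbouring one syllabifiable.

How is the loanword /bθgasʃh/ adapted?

Substitution: /b/ → /d/, giving /dθgasʃh/.
Syllabifying with onset maximization leaves /d/, /ʃ/, /h/ stranded (at most one coda consonant is licensed; onsets may contain at most 2 consonants).
Each unlicensed consonant becomes the onset of a new syllable: /d/ → /do/, /ʃ/ → /ʃo/, /h/ → /ho/.

doθgasʃoho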